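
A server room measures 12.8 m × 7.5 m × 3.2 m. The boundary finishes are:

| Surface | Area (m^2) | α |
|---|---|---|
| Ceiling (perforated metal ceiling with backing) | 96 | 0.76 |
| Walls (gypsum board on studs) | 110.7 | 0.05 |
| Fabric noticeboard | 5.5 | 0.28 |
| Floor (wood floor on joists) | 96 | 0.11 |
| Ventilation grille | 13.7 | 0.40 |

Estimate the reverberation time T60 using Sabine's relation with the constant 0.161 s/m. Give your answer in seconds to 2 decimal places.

0.51 s

A = Σ Sᵢαᵢ = 96*0.76 + 110.7*0.05 + 5.5*0.28 + 96*0.11 + 13.7*0.40 = 96.075 sabins.
V = 12.8·7.5·3.2 = 307.2 m³.
RT60 = 0.161 · V / A = 0.161 × 307.2 / 96.075 = 0.51 s.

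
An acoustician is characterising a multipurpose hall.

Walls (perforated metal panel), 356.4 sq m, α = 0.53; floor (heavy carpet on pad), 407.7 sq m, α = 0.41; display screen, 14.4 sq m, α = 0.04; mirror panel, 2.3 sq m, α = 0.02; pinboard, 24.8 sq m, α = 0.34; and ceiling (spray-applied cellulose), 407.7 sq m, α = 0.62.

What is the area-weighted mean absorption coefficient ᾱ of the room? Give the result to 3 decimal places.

S = Σ Sᵢ = 356.4 + 407.7 + 14.4 + 2.3 + 24.8 + 407.7 = 1213.3 sq m.
Σ(Sᵢαᵢ) = 356.4×0.53 + 407.7×0.41 + 14.4×0.04 + 2.3×0.02 + 24.8×0.34 + 407.7×0.62 = 617.877.
ᾱ = 617.877 / 1213.3 = 0.509.

0.509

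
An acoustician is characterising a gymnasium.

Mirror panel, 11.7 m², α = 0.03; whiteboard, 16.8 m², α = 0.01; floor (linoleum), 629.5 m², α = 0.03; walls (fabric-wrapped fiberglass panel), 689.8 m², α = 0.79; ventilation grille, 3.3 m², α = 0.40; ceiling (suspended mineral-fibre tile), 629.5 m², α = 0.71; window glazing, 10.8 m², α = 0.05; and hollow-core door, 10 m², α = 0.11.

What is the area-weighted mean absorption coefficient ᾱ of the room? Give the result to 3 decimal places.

Total surface area S = 2001.4 m².
Σ(Sᵢαᵢ) = 11.7*0.03 + 16.8*0.01 + 629.5*0.03 + 689.8*0.79 + 3.3*0.40 + 629.5*0.71 + 10.8*0.05 + 10*0.11 = 1014.251.
ᾱ = 1014.251 / 2001.4 = 0.507.

0.507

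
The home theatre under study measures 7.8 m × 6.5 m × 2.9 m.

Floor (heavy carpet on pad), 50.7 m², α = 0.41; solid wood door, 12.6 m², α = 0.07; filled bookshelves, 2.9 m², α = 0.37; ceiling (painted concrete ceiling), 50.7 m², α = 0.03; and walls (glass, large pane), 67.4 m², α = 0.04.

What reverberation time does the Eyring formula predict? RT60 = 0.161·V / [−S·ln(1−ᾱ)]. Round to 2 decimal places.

0.81 seconds

S = Σ Sᵢ = 184.3 m².
Absorption A = 50.7×0.41 + 12.6×0.07 + 2.9×0.37 + 50.7×0.03 + 67.4×0.04 = 26.959 sabins.
Mean coefficient ᾱ = A/S = 0.1463.
−S·ln(1−ᾱ) = −184.3 × ln(1 − 0.1463) = 29.152.
V = 7.8 × 6.5 × 2.9 = 147.03 m³.
RT60 = 0.161 × 147.03 / 29.152 = 0.81 s.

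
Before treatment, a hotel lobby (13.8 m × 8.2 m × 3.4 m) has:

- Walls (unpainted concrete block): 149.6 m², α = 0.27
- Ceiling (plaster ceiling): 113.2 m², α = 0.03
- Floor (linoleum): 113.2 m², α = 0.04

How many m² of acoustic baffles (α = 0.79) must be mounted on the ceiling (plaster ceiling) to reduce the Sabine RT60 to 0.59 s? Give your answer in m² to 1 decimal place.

Total absorption A₁ = 149.6·0.27 + 113.2·0.03 + 113.2·0.04
  = 40.392 + 3.396 + 4.528 = 48.316 m² sabins.
Required A₂ = 0.161·384.744/0.59 = 104.989 sabins.
ΔA needed = 104.989 − 48.316 = 56.673 sabins.
Net gain per m²: Δα = 0.79 − 0.03 = 0.76.
Panel area = 56.673 / 0.76 = 74.6 m².

74.6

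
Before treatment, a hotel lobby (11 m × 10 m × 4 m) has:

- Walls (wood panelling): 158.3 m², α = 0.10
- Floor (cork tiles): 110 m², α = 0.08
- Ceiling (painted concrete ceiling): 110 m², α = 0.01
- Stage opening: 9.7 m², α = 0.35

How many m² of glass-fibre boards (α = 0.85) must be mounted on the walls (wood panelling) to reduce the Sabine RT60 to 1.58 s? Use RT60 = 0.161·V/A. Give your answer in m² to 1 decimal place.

20.9

Summing Sᵢαᵢ: 15.830 + 8.800 + 1.100 + 3.395 → A₁ = 29.125 sabins.
Required A₂ = 0.161·440/1.58 = 44.835 sabins.
Absorption to add: 44.835 − 29.125 = 15.710 sabins.
Each m² of panel replacing the walls (wood panelling) adds (0.85 − 0.10) = 0.75 sabins.
Panel area = 15.710 / 0.75 = 20.9 m².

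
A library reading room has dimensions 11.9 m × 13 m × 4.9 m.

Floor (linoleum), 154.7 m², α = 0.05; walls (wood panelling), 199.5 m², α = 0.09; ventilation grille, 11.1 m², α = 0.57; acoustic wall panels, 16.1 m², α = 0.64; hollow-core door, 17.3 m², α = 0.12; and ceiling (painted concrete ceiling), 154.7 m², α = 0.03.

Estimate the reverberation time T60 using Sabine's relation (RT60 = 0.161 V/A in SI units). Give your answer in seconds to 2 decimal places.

Equivalent absorption area: A = 154.7·0.05 + 199.5·0.09 + 11.1·0.57 + 16.1·0.64 + 17.3·0.12 + 154.7·0.03 = 49.038 m².
Volume V = 11.9 × 13 × 4.9 = 758.03 m³.
RT60 = 0.161 · V / A = 0.161 × 758.03 / 49.038 = 2.49 s.

2.49 seconds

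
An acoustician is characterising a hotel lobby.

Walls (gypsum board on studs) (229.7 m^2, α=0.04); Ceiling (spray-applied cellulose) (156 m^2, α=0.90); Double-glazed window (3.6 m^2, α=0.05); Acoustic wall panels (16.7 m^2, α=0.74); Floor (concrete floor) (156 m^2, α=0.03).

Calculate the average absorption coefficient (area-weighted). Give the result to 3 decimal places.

S = Σ Sᵢ = 229.7 + 156 + 3.6 + 16.7 + 156 = 562.0 m^2.
Weighted sum Σ Sα = 166.806.
ᾱ = A/S = 0.297.

0.297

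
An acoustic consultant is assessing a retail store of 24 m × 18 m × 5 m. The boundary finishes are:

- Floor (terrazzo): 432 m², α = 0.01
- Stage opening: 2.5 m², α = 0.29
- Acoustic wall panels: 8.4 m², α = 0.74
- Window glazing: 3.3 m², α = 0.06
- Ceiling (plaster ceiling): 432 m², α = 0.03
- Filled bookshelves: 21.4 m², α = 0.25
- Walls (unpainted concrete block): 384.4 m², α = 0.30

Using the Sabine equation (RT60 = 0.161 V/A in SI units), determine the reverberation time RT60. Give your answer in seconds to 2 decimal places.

Equivalent absorption area: A = 432×0.01 + 2.5×0.29 + 8.4×0.74 + 3.3×0.06 + 432×0.03 + 21.4×0.25 + 384.4×0.30 = 145.089 m².
V = 24·18·5 = 2160 m³.
Sabine: RT60 = 0.161 × 2160 / 145.089 = 2.40 s.

2.40 seconds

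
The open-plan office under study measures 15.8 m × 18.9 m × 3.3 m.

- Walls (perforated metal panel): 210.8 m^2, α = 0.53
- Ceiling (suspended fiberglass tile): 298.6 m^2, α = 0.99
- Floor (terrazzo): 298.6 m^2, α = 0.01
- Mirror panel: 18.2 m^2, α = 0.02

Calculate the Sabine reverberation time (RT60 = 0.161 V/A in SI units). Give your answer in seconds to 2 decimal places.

0.39 sec

Summing Sᵢαᵢ: 111.724 + 295.614 + 2.986 + 0.364 → A = 410.688 sabins.
Room volume: 985.446 m³.
RT60 = 0.161 · V / A = 0.161 × 985.446 / 410.688 = 0.39 s.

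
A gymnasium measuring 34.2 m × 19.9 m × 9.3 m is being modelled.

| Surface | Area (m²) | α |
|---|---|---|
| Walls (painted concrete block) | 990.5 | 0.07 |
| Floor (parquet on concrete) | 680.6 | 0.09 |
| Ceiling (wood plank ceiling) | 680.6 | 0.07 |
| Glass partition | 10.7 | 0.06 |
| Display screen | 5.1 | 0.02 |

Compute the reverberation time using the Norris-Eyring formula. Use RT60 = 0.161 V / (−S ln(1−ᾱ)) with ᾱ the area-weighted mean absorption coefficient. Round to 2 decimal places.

Total surface area S = 990.5 + 680.6 + 680.6 + 10.7 + 5.1 = 2367.5 m².
Absorption A = 990.5×0.07 + 680.6×0.09 + 680.6×0.07 + 10.7×0.06 + 5.1×0.02 = 178.975 sabins.
ᾱ = 178.975 / 2367.5 = 0.0756.
−S·ln(1−ᾱ) = −2367.5 × ln(1 − 0.0756) = 186.110.
V = 34.2 × 19.9 × 9.3 = 6329.394 m³.
RT60 = 0.161 × 6329.394 / 186.110 = 5.48 s.

5.48 s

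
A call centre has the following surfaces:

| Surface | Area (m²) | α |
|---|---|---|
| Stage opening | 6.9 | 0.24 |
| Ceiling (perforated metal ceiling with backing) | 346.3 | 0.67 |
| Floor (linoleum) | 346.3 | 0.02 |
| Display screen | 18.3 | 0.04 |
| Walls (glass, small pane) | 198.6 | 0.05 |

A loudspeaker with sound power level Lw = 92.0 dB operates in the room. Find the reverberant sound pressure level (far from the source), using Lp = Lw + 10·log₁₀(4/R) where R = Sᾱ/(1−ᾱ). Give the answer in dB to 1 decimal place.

A = 251.265 sabins; S = 916.4 m².
ᾱ = 251.265/916.4 = 0.2742; R = Sᾱ/(1−ᾱ) = 251.265/(1−0.2742) = 346.190 m².
Lp = 92.0 + 10·log₁₀(4/346.190) = 92.0 + (-19.37) = 72.6 dB.

72.6 dB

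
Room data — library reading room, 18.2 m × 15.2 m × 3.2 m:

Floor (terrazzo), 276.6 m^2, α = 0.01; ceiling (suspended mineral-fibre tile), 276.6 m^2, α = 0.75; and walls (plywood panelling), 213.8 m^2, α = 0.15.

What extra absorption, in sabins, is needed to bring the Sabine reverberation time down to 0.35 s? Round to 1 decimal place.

Equivalent absorption area: A₁ = 276.6×0.01 + 276.6×0.75 + 213.8×0.15 = 242.286 m^2.
V = 885.248 m³. Required absorption A₂ = 0.161 × 885.248 / 0.35 = 407.214 sabins.
Additional absorption ΔA = 407.214 − 242.286 = 164.9 sabins.

164.9 sabins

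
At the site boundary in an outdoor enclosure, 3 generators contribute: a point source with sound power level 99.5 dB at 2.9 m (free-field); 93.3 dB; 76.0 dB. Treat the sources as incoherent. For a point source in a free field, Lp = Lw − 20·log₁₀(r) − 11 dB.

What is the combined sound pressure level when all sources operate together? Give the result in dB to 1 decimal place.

93.5 dB

Source at 2.9 m: Lp = 99.5 − 20·log₁₀(2.9) − 11 = 79.3 dB.
Sum in the linear (power) domain: Σ 10^(Lᵢ/10) = 10^(79.3/10) + 10^(93.3/10) + 10^(76.0/10) = 2.263e+09.
L_total = 10·log₁₀(2.263e+09) = 93.5 dB.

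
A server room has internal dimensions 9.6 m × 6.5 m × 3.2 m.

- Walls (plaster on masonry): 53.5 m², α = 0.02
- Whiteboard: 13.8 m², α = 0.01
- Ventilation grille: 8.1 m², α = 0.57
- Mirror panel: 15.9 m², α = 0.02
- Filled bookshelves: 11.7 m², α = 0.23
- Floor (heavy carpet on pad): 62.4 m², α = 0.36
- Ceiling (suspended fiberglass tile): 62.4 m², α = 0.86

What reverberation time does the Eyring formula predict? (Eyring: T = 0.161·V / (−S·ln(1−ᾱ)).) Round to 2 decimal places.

S = Σ Sᵢ = 227.8 m².
Σ(Sᵢαᵢ) = 53.5×0.02 + 13.8×0.01 + 8.1×0.57 + 15.9×0.02 + 11.7×0.23 + 62.4×0.36 + 62.4×0.86 = 84.962.
Mean coefficient ᾱ = A/S = 0.3730.
−S·ln(1−ᾱ) = −227.8 × ln(1 − 0.3730) = 106.339.
V = 9.6 × 6.5 × 3.2 = 199.68 m³.
RT60 = 0.161 × 199.68 / 106.339 = 0.30 s.

0.30 seconds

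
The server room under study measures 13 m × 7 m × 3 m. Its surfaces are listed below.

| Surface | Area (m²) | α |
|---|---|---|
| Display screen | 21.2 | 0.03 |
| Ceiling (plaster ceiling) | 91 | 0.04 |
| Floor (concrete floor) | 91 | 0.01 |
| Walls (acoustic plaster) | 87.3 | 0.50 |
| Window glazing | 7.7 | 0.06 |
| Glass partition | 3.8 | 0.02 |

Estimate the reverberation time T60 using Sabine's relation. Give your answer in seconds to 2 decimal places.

Equivalent absorption area: A = 21.2·0.03 + 91·0.04 + 91·0.01 + 87.3·0.50 + 7.7·0.06 + 3.8·0.02 = 49.374 m².
Volume V = 13 × 7 × 3 = 273 m³.
RT60 = 0.161 · V / A = 0.161 × 273 / 49.374 = 0.89 s.

0.89 sec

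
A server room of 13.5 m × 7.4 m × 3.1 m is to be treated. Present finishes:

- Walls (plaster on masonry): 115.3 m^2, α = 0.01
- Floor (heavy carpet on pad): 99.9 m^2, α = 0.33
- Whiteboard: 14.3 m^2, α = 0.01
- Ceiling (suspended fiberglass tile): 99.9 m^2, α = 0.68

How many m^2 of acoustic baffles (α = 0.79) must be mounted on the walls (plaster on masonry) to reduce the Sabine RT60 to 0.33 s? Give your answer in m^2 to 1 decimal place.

62.7

Equivalent absorption area: A₁ = 115.3*0.01 + 99.9*0.33 + 14.3*0.01 + 99.9*0.68 = 102.195 m^2.
V = 309.69 m³. Target absorption A₂ = 0.161 × 309.69 / 0.33 = 151.091 sabins.
ΔA needed = 151.091 − 102.195 = 48.896 sabins.
Each m^2 of panel replacing the walls (plaster on masonry) adds (0.79 − 0.01) = 0.78 sabins.
Area = ΔA/Δα = 48.896/0.78 = 62.7 m^2.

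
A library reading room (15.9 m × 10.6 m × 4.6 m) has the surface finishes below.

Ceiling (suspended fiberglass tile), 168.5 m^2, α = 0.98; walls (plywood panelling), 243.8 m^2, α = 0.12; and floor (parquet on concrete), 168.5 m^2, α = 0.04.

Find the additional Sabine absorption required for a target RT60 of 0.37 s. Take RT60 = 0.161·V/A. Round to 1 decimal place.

Equivalent absorption area: A₁ = 168.5·0.98 + 243.8·0.12 + 168.5·0.04 = 201.126 m^2.
For T = 0.37 s, need A₂ = 0.161·V/T = 0.161·775.284/0.37 = 337.353 sabins.
Shortfall: 337.353 − 201.126 = 136.2 sabins.

136.2 sabins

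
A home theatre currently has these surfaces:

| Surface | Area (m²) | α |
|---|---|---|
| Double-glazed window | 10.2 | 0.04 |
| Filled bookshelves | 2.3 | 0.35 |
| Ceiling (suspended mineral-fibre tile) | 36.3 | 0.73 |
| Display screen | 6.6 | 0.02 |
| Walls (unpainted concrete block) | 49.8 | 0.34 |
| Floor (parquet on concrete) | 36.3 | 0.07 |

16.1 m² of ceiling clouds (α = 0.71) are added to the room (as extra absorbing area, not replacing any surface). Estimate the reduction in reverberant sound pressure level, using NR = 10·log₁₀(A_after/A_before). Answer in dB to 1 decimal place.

0.9 dB

Equivalent absorption area: A_before = 10.2·0.04 + 2.3·0.35 + 36.3·0.73 + 6.6·0.02 + 49.8·0.34 + 36.3·0.07 = 47.317 m².
Treatment contributes 16.1·0.71 = 11.431 sabins.
A_after = 47.317 + 11.431 = 58.748 sabins.
NR = 10·log₁₀(58.748/47.317) = 0.9 dB.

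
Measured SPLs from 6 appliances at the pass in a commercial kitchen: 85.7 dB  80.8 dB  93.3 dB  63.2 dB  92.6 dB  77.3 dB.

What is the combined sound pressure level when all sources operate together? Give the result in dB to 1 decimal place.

96.5 dB

Sum in the linear (power) domain: Σ 10^(Lᵢ/10) = 10^(85.7/10) + 10^(80.8/10) + 10^(93.3/10) + 10^(63.2/10) + 10^(92.6/10) + 10^(77.3/10) = 4.505e+09.
Back to dB: 10·log₁₀ Σ = 96.5 dB.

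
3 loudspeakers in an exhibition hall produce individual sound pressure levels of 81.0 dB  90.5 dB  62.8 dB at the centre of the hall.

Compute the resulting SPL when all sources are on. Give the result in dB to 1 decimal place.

Sum in the linear (power) domain: Σ 10^(Lᵢ/10) = 10^(81.0/10) + 10^(90.5/10) + 10^(62.8/10) = 1.25e+09.
Back to dB: 10·log₁₀ Σ = 91.0 dB.

91.0 dB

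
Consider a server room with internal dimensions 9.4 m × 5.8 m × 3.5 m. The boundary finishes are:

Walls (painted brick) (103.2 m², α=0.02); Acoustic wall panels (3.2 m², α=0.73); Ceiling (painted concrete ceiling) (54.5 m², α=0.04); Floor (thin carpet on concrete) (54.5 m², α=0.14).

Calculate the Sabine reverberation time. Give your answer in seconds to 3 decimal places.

2.162 s

Equivalent absorption area: A = 103.2×0.02 + 3.2×0.73 + 54.5×0.04 + 54.5×0.14 = 14.210 m².
Room volume: 190.82 m³.
T = 0.161 V/A = 0.161·190.82/14.210 = 2.162 s.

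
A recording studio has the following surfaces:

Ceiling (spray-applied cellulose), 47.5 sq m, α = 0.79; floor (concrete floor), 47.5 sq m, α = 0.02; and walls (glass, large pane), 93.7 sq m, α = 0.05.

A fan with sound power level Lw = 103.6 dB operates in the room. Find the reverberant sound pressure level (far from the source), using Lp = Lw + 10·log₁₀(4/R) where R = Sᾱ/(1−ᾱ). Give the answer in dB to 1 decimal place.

A = 43.160 sabins; S = 188.7 sq m.
ᾱ = 43.160/188.7 = 0.2287; R = Sᾱ/(1−ᾱ) = 43.160/(1−0.2287) = 55.957 sq m.
Lp = 103.6 + 10·log₁₀(4/55.957) = 103.6 + (-11.46) = 92.1 dB.

92.1 dB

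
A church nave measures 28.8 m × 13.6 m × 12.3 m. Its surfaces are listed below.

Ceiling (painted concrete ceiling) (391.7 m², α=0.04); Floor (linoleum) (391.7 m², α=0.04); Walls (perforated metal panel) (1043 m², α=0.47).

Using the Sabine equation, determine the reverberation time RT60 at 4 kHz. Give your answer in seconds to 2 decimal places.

1.49 seconds

Total absorption A = 391.7·0.04 + 391.7·0.04 + 1043·0.47
  = 15.668 + 15.668 + 490.210 = 521.546 m² sabins.
Volume V = 28.8 × 13.6 × 12.3 = 4817.664 m³.
RT60 = 0.161 · V / A = 0.161 × 4817.664 / 521.546 = 1.49 s.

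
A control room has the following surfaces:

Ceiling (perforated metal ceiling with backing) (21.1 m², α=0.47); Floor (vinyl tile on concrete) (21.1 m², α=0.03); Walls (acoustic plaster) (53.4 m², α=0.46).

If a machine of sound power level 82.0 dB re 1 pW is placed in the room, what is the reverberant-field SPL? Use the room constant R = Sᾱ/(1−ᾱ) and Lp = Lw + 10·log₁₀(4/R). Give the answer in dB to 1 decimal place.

70.6 dB

Σ(Sᵢαᵢ) = 21.1·0.47 + 21.1·0.03 + 53.4·0.46 = 35.114; total area S = 95.6 m².
ᾱ = 0.3673, so room constant R = A/(1−ᾱ) = 55.499 m².
Lp = 82.0 + 10·log₁₀(4/55.499) = 82.0 + (-11.42) = 70.6 dB.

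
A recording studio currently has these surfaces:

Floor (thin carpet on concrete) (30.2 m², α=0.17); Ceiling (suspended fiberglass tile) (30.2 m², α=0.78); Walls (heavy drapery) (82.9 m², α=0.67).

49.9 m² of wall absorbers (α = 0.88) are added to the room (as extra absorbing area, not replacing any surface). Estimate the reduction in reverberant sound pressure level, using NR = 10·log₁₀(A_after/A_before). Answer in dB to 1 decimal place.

Total absorption A_before = 30.2×0.17 + 30.2×0.78 + 82.9×0.67
  = 5.134 + 23.556 + 55.543 = 84.233 m² sabins.
Treatment contributes 49.9·0.88 = 43.912 sabins.
A_after = 84.233 + 43.912 = 128.145 sabins.
NR = 10·log₁₀(128.145/84.233) = 1.8 dB.

1.8 dB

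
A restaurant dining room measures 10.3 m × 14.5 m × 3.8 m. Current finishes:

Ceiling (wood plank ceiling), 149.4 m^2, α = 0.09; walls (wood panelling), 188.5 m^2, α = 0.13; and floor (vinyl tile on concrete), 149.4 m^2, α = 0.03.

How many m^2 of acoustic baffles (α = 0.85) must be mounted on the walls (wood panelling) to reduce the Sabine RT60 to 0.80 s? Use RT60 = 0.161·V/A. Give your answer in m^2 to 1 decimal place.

Summing Sᵢαᵢ: 13.446 + 24.505 + 4.482 → A₁ = 42.433 sabins.
Required A₂ = 0.161·567.53/0.80 = 114.215 sabins.
Absorption to add: 114.215 − 42.433 = 71.782 sabins.
Net gain per m^2: Δα = 0.85 − 0.13 = 0.72.
Area = ΔA/Δα = 71.782/0.72 = 99.7 m^2.

99.7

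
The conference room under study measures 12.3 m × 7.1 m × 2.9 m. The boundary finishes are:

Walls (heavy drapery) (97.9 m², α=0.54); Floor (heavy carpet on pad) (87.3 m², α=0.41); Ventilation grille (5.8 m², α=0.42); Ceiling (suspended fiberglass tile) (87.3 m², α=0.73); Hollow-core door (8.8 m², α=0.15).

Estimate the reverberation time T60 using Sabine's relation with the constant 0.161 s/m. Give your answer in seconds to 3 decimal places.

0.261 s

Equivalent absorption area: A = 97.9·0.54 + 87.3·0.41 + 5.8·0.42 + 87.3·0.73 + 8.8·0.15 = 156.144 m².
Room volume: 253.257 m³.
T = 0.161 V/A = 0.161·253.257/156.144 = 0.261 s.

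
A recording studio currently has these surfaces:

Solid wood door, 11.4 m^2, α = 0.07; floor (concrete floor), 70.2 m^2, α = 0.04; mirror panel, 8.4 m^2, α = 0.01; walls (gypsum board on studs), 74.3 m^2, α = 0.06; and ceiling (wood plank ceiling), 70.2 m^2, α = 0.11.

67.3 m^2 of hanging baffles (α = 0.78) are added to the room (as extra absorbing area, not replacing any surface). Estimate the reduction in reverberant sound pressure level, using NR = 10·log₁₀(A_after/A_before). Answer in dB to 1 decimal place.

6.3 dB

Equivalent absorption area: A_before = 11.4*0.07 + 70.2*0.04 + 8.4*0.01 + 74.3*0.06 + 70.2*0.11 = 15.870 m^2.
Treatment contributes 67.3·0.78 = 52.494 sabins.
New total A_after = 68.364 sabins.
NR = 10·log₁₀(68.364/15.870) = 6.3 dB.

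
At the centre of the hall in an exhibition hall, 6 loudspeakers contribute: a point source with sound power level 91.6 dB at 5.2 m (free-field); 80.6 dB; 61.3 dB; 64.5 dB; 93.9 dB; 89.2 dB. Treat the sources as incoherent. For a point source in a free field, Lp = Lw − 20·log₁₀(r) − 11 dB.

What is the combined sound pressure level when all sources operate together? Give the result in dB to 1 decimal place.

95.3 dB

Source at 5.2 m: Lp = 91.6 − 20·log₁₀(5.2) − 11 = 66.3 dB.
Σ 10^(Lᵢ/10) = 3.41e+09.
Combined level = 10 log₁₀(3.41e+09) = 95.3 dB.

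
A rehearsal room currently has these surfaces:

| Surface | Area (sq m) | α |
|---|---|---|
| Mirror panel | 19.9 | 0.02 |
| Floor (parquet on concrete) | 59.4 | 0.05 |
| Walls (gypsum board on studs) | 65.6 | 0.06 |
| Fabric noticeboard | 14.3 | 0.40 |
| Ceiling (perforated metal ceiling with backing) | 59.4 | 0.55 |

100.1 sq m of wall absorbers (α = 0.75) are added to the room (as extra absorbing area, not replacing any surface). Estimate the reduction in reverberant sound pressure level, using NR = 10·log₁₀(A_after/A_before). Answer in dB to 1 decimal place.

Equivalent absorption area: A_before = 19.9·0.02 + 59.4·0.05 + 65.6·0.06 + 14.3·0.40 + 59.4·0.55 = 45.694 sq m.
Added absorption = 100.1 × 0.75 = 75.075 sabins.
New total A_after = 120.769 sabins.
NR = 10·log₁₀(120.769/45.694) = 4.2 dB.

4.2 dB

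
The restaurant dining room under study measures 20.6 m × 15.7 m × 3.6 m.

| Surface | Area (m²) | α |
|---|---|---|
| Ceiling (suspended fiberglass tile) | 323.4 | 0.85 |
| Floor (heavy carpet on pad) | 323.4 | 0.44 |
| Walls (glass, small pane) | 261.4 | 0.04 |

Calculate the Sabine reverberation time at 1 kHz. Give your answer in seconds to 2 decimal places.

0.44 sec

A = Σ Sᵢαᵢ = 323.4*0.85 + 323.4*0.44 + 261.4*0.04 = 427.642 sabins.
V = 20.6·15.7·3.6 = 1164.312 m³.
RT60 = 0.161 · V / A = 0.161 × 1164.312 / 427.642 = 0.44 s.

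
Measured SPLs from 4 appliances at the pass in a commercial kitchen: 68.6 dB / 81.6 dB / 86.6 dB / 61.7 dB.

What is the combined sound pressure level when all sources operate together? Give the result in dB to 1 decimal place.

87.9 dB

Σ 10^(Lᵢ/10) = 6.104e+08.
L_total = 10·log₁₀(6.104e+08) = 87.9 dB.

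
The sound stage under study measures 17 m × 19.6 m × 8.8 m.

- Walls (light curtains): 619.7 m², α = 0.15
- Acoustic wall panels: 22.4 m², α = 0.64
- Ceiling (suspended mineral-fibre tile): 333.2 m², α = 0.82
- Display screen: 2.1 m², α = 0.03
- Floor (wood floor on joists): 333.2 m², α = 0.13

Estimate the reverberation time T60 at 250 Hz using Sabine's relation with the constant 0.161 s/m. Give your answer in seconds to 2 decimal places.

A = Σ Sᵢαᵢ = 619.7·0.15 + 22.4·0.64 + 333.2·0.82 + 2.1·0.03 + 333.2·0.13 = 423.894 sabins.
Volume V = 17 × 19.6 × 8.8 = 2932.16 m³.
T = 0.161 V/A = 0.161·2932.16/423.894 = 1.11 s.

1.11 sec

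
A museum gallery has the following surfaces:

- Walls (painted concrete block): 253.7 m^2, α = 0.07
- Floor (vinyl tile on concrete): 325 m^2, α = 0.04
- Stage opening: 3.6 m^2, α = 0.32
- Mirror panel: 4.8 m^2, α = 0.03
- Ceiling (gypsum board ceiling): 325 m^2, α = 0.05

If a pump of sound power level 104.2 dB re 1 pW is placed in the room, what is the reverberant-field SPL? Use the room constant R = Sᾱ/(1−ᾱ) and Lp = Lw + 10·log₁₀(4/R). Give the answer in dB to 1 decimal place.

A = 48.305 sabins; S = 912.1 m^2.
ᾱ = 0.0530, so room constant R = A/(1−ᾱ) = 51.008 m^2.
Lp = Lw + 10 log₁₀(4/R) = 104.2 -11.06 = 93.1 dB.

93.1 dB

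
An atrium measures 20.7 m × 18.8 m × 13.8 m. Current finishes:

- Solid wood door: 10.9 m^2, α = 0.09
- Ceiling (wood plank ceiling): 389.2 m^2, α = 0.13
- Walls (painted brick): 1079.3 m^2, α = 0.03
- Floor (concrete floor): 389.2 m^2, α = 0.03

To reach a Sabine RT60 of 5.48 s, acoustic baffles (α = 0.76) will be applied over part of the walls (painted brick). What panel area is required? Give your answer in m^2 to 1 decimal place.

Total absorption A₁ = 10.9*0.09 + 389.2*0.13 + 1079.3*0.03 + 389.2*0.03
  = 0.981 + 50.596 + 32.379 + 11.676 = 95.632 m^2 sabins.
V = 5370.408 m³. Target absorption A₂ = 0.161 × 5370.408 / 5.48 = 157.780 sabins.
Absorption to add: 157.780 − 95.632 = 62.148 sabins.
Each m^2 of panel replacing the walls (painted brick) adds (0.76 − 0.03) = 0.73 sabins.
Panel area = 62.148 / 0.73 = 85.1 m^2.

85.1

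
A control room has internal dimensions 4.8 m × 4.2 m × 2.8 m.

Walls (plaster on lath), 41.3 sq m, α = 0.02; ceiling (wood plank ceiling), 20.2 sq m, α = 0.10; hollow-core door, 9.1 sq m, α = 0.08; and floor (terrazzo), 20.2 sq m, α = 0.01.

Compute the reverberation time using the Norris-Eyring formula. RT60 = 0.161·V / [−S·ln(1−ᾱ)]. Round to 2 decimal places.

2.36 s

Total surface area S = 41.3 + 20.2 + 9.1 + 20.2 = 90.8 sq m.
Σ(Sᵢαᵢ) = 41.3×0.02 + 20.2×0.10 + 9.1×0.08 + 20.2×0.01 = 3.776.
ᾱ = 3.776 / 90.8 = 0.0416.
Eyring denominator: −S ln(1−ᾱ) = 3.858.
V = 4.8 × 4.2 × 2.8 = 56.448 m³.
T = 0.161·V/[−S·ln(1−ᾱ)] = 0.161·56.448/3.858 = 2.36 s.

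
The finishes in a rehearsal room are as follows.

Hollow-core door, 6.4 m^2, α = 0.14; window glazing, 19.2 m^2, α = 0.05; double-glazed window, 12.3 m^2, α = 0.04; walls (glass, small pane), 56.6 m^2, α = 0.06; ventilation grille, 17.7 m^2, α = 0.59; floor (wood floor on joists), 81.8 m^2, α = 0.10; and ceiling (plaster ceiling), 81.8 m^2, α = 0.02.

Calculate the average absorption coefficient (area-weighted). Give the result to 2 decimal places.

0.09

S = Σ Sᵢ = 6.4 + 19.2 + 12.3 + 56.6 + 17.7 + 81.8 + 81.8 = 275.8 m^2.
Weighted sum Σ Sα = 26.003.
ᾱ = 26.003 / 275.8 = 0.09.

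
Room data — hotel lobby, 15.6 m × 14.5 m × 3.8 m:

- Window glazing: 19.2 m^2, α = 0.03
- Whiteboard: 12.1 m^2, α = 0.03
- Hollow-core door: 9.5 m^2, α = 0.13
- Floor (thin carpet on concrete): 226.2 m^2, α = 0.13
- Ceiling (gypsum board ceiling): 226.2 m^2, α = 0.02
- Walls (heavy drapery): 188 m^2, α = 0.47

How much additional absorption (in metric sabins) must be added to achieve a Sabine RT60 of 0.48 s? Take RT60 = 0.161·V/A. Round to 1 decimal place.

163.8 sabins

Total absorption A₁ = 19.2×0.03 + 12.1×0.03 + 9.5×0.13 + 226.2×0.13 + 226.2×0.02 + 188×0.47
  = 0.576 + 0.363 + 1.235 + 29.406 + 4.524 + 88.360 = 124.464 m^2 sabins.
For T = 0.48 s, need A₂ = 0.161·V/T = 0.161·859.56/0.48 = 288.311 sabins.
Shortfall: 288.311 − 124.464 = 163.8 sabins.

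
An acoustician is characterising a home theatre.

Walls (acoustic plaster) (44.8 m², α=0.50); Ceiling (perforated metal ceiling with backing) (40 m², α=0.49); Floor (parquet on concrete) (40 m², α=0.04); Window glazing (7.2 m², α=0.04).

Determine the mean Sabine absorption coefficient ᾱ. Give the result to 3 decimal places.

0.332

S = Σ Sᵢ = 44.8 + 40 + 40 + 7.2 = 132.0 m².
A = 44.8*0.50 + 40*0.49 + 40*0.04 + 7.2*0.04 = 43.888 sabins.
ᾱ = 43.888 / 132.0 = 0.332.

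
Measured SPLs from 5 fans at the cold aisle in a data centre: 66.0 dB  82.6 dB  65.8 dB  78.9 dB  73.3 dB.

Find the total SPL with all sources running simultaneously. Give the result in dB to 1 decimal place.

84.6 dB

Sum in the linear (power) domain: Σ 10^(Lᵢ/10) = 10^(66.0/10) + 10^(82.6/10) + 10^(65.8/10) + 10^(78.9/10) + 10^(73.3/10) = 2.888e+08.
Back to dB: 10·log₁₀ Σ = 84.6 dB.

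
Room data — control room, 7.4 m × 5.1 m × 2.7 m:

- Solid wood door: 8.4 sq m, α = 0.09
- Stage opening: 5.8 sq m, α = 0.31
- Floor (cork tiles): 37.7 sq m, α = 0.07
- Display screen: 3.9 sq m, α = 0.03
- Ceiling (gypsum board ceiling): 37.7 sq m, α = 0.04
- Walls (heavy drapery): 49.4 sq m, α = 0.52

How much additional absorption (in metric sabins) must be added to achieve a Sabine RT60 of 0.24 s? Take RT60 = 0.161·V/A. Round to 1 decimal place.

Total absorption A₁ = 8.4·0.09 + 5.8·0.31 + 37.7·0.07 + 3.9·0.03 + 37.7·0.04 + 49.4·0.52
  = 0.756 + 1.798 + 2.639 + 0.117 + 1.508 + 25.688 = 32.506 sq m sabins.
Target A₂ = 0.161·101.898/0.24 = 68.357 sabins (V = 101.898 m³).
ΔA = A₂ − A₁ = 68.357 − 32.506 = 35.9 sabins.

35.9 sabins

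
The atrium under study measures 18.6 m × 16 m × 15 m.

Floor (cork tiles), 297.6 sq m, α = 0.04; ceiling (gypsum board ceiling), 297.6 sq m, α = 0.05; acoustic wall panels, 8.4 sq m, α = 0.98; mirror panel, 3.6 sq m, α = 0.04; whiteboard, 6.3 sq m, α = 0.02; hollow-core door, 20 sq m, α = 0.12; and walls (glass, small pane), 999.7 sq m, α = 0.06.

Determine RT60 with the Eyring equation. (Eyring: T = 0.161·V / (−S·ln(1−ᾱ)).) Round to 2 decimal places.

7.14 s

S = Σ Sᵢ = 1633.2 sq m.
Absorption A = 297.6·0.04 + 297.6·0.05 + 8.4·0.98 + 3.6·0.04 + 6.3·0.02 + 20·0.12 + 999.7·0.06 = 97.668 sabins.
Mean coefficient ᾱ = A/S = 0.0598.
Eyring denominator: −S ln(1−ᾱ) = 100.707.
V = 18.6 × 16 × 15 = 4464 m³.
T = 0.161·V/[−S·ln(1−ᾱ)] = 0.161·4464/100.707 = 7.14 s.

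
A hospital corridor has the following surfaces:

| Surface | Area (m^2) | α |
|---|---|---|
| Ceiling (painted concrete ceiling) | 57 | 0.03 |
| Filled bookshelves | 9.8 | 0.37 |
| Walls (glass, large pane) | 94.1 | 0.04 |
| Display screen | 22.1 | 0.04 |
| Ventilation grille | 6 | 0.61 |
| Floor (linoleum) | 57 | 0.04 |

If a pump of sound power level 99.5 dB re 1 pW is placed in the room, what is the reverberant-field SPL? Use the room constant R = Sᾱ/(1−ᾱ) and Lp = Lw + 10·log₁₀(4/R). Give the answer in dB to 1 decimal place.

A = 15.924 sabins; S = 246.0 m^2.
ᾱ = 15.924/246.0 = 0.0647; R = Sᾱ/(1−ᾱ) = 15.924/(1−0.0647) = 17.026 m^2.
Lp = Lw + 10 log₁₀(4/R) = 99.5 -6.29 = 93.2 dB.

93.2 dB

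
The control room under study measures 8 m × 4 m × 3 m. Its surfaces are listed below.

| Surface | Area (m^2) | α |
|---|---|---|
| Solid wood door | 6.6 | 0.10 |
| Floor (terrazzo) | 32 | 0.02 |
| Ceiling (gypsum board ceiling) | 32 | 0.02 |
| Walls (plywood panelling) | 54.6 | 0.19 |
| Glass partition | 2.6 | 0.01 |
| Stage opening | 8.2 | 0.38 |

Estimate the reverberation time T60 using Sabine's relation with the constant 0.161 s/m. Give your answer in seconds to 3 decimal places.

A = Σ Sᵢαᵢ = 6.6×0.10 + 32×0.02 + 32×0.02 + 54.6×0.19 + 2.6×0.01 + 8.2×0.38 = 15.456 sabins.
Room volume: 96 m³.
RT60 = 0.161 · V / A = 0.161 × 96 / 15.456 = 1.000 s.

1.000 seconds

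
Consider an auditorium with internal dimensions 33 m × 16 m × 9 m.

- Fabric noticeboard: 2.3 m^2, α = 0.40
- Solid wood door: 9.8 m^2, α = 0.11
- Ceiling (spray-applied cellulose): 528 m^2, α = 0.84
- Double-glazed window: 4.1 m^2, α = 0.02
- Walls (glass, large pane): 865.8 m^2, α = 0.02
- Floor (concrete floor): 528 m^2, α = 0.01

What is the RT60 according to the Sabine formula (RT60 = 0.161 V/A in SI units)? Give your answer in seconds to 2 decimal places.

1.63 s

Total absorption A = 2.3×0.40 + 9.8×0.11 + 528×0.84 + 4.1×0.02 + 865.8×0.02 + 528×0.01
  = 0.920 + 1.078 + 443.520 + 0.082 + 17.316 + 5.280 = 468.196 m^2 sabins.
Volume V = 33 × 16 × 9 = 4752 m³.
Sabine: RT60 = 0.161 × 4752 / 468.196 = 1.63 s.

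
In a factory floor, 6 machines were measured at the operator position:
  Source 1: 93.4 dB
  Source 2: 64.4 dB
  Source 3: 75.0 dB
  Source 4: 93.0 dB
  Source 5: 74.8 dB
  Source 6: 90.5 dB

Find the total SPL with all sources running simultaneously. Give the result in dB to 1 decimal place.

Sum in the linear (power) domain: Σ 10^(Lᵢ/10) = 10^(93.4/10) + 10^(64.4/10) + 10^(75.0/10) + 10^(93.0/10) + 10^(74.8/10) + 10^(90.5/10) = 5.37e+09.
L_total = 10·log₁₀(5.37e+09) = 97.3 dB.

97.3 dB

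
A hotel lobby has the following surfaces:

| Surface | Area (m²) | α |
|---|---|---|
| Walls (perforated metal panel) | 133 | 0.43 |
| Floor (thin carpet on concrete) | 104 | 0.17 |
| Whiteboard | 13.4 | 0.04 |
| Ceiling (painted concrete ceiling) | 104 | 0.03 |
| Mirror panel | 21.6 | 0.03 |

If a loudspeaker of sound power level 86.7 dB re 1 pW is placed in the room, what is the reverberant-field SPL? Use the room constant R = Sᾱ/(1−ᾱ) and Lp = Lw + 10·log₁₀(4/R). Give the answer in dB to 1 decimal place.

72.7 dB

Σ(Sᵢαᵢ) = 133·0.43 + 104·0.17 + 13.4·0.04 + 104·0.03 + 21.6·0.03 = 79.174; total area S = 376.0 m².
ᾱ = 79.174/376.0 = 0.2106; R = Sᾱ/(1−ᾱ) = 79.174/(1−0.2106) = 100.296 m².
Lp = 86.7 + 10·log₁₀(4/100.296) = 86.7 + (-13.99) = 72.7 dB.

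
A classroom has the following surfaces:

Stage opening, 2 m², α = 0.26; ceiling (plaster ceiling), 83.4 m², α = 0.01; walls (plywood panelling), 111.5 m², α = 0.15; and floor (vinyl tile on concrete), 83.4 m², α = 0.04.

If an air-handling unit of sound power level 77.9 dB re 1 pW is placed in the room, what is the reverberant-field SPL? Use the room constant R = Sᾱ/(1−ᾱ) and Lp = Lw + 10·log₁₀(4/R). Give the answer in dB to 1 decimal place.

Σ(Sᵢαᵢ) = 2×0.26 + 83.4×0.01 + 111.5×0.15 + 83.4×0.04 = 21.415; total area S = 280.3 m².
ᾱ = 0.0764, so room constant R = A/(1−ᾱ) = 23.186 m².
Lp = 77.9 + 10·log₁₀(4/23.186) = 77.9 + (-7.63) = 70.3 dB.

70.3 dB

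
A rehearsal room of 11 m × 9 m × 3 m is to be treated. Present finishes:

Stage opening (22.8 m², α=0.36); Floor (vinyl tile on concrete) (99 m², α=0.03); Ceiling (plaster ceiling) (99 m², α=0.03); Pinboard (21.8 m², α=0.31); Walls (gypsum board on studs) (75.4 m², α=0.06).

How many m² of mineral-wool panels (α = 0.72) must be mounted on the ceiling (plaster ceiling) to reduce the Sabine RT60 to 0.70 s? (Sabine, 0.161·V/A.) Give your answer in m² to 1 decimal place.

62.1

Equivalent absorption area: A₁ = 22.8·0.36 + 99·0.03 + 99·0.03 + 21.8·0.31 + 75.4·0.06 = 25.430 m².
V = 297 m³. Target absorption A₂ = 0.161 × 297 / 0.70 = 68.310 sabins.
Absorption to add: 68.310 − 25.430 = 42.880 sabins.
Net gain per m²: Δα = 0.72 − 0.03 = 0.69.
Panel area = 42.880 / 0.69 = 62.1 m².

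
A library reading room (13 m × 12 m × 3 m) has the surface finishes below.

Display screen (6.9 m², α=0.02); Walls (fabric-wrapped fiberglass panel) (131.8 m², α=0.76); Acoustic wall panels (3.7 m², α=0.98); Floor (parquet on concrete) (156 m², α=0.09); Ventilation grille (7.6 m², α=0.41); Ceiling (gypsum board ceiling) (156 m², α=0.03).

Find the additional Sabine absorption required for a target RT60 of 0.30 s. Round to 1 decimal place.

Summing Sᵢαᵢ: 0.138 + 100.168 + 3.626 + 14.040 + 3.116 + 4.680 → A₁ = 125.768 sabins.
V = 468 m³. Required absorption A₂ = 0.161 × 468 / 0.30 = 251.160 sabins.
ΔA = A₂ − A₁ = 251.160 − 125.768 = 125.4 sabins.

125.4 sabins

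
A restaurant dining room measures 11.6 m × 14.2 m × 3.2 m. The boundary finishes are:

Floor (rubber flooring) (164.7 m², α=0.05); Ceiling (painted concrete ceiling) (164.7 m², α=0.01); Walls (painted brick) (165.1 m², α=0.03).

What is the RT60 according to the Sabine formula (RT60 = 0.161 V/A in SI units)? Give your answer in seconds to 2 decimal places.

Equivalent absorption area: A = 164.7×0.05 + 164.7×0.01 + 165.1×0.03 = 14.835 m².
Room volume: 527.104 m³.
RT60 = 0.161 · V / A = 0.161 × 527.104 / 14.835 = 5.72 s.

5.72 s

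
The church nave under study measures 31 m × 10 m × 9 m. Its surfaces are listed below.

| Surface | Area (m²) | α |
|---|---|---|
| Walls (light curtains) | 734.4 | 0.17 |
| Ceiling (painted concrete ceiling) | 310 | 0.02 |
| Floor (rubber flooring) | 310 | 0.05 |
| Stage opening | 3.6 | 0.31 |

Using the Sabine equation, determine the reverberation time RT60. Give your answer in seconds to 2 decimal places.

3.04 sec

Total absorption A = 734.4·0.17 + 310·0.02 + 310·0.05 + 3.6·0.31
  = 124.848 + 6.200 + 15.500 + 1.116 = 147.664 m² sabins.
Room volume: 2790 m³.
Sabine: RT60 = 0.161 × 2790 / 147.664 = 3.04 s.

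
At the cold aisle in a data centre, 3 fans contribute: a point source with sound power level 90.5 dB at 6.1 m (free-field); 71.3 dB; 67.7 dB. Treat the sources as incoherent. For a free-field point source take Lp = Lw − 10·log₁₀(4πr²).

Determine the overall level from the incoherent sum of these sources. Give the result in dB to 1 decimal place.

Source at 6.1 m: Lp = 90.5 − 10·log₁₀(4π·6.1²) = 90.5 − 10·log₁₀(467.595) = 63.8 dB.
Σ 10^(Lᵢ/10) = 2.178e+07.
Combined level = 10 log₁₀(2.178e+07) = 73.4 dB.

73.4 dB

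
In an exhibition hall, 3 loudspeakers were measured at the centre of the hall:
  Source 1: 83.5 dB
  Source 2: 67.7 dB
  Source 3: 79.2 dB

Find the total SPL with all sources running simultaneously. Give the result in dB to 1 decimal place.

Σ 10^(Lᵢ/10) = 3.129e+08.
L_total = 10·log₁₀(3.129e+08) = 85.0 dB.

85.0 dB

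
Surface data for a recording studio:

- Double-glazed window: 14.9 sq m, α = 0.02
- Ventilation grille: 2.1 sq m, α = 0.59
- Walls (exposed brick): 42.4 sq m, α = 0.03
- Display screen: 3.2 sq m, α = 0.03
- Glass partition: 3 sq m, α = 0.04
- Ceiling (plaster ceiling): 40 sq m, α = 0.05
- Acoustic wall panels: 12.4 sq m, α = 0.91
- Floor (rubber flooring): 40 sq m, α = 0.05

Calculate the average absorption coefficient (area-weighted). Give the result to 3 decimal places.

0.116

Total surface area S = 158.0 sq m.
Weighted sum Σ Sα = 18.309.
ᾱ = 18.309 / 158.0 = 0.116.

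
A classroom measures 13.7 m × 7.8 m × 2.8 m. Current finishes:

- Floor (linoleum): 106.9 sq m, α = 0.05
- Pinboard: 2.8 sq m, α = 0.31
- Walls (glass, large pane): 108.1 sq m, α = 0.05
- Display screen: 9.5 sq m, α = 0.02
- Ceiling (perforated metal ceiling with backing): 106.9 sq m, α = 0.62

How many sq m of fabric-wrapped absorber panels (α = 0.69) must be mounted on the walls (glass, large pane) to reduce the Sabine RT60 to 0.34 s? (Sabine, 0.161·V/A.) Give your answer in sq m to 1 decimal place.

99.4

Total absorption A₁ = 106.9×0.05 + 2.8×0.31 + 108.1×0.05 + 9.5×0.02 + 106.9×0.62
  = 5.345 + 0.868 + 5.405 + 0.190 + 66.278 = 78.086 sq m sabins.
Required A₂ = 0.161·299.208/0.34 = 141.684 sabins.
Absorption to add: 141.684 − 78.086 = 63.598 sabins.
Each sq m of panel replacing the walls (glass, large pane) adds (0.69 − 0.05) = 0.64 sabins.
Panel area = 63.598 / 0.64 = 99.4 sq m.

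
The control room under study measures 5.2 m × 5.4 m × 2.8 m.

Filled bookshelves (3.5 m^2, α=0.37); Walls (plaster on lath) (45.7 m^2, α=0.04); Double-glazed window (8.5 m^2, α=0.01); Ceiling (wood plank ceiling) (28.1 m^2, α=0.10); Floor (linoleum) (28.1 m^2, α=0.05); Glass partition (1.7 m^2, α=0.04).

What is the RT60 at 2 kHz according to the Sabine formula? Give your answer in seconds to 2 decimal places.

Total absorption A = 3.5×0.37 + 45.7×0.04 + 8.5×0.01 + 28.1×0.10 + 28.1×0.05 + 1.7×0.04
  = 1.295 + 1.828 + 0.085 + 2.810 + 1.405 + 0.068 = 7.491 m^2 sabins.
V = 5.2·5.4·2.8 = 78.624 m³.
RT60 = 0.161 · V / A = 0.161 × 78.624 / 7.491 = 1.69 s.

1.69 seconds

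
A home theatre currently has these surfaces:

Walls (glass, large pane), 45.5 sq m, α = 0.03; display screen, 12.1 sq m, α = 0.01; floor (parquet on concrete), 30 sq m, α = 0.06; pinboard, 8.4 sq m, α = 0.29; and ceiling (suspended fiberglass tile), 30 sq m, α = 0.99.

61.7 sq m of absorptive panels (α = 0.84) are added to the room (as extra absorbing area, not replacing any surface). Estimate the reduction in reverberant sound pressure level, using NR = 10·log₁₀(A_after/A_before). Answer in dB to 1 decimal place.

Total absorption A_before = 45.5×0.03 + 12.1×0.01 + 30×0.06 + 8.4×0.29 + 30×0.99
  = 1.365 + 0.121 + 1.800 + 2.436 + 29.700 = 35.422 sq m sabins.
Added absorption = 61.7 × 0.84 = 51.828 sabins.
A_after = 35.422 + 51.828 = 87.250 sabins.
NR = 10·log₁₀(87.250/35.422) = 3.9 dB.

3.9 dB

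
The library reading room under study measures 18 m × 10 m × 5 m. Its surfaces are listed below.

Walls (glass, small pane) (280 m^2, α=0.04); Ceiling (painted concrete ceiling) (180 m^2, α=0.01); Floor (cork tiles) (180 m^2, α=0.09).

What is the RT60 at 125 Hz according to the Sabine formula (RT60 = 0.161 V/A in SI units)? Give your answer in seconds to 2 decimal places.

4.96 seconds

Summing Sᵢαᵢ: 11.200 + 1.800 + 16.200 → A = 29.200 sabins.
Volume V = 18 × 10 × 5 = 900 m³.
Sabine: RT60 = 0.161 × 900 / 29.200 = 4.96 s.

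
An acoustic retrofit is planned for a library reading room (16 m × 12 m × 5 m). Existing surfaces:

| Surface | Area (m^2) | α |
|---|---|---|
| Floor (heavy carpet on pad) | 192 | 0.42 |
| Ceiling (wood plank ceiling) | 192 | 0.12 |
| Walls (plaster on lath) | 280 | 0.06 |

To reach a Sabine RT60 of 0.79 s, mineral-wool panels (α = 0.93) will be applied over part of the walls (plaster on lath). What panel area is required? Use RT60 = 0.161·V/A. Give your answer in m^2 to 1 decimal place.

Total absorption A₁ = 192*0.42 + 192*0.12 + 280*0.06
  = 80.640 + 23.040 + 16.800 = 120.480 m^2 sabins.
V = 960 m³. Target absorption A₂ = 0.161 × 960 / 0.79 = 195.646 sabins.
ΔA needed = 195.646 − 120.480 = 75.166 sabins.
Net gain per m^2: Δα = 0.93 − 0.06 = 0.87.
Area = ΔA/Δα = 75.166/0.87 = 86.4 m^2.

86.4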